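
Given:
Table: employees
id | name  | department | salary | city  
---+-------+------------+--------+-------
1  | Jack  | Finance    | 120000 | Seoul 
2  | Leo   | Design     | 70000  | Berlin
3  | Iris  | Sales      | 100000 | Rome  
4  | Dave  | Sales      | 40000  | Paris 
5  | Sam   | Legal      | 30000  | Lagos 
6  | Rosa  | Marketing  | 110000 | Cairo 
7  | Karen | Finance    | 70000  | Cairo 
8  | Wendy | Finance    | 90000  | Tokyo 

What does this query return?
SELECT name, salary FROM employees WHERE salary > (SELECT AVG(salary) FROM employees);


Subquery: AVG(salary) = 78750.0
Filtering: salary > 78750.0
  Jack (120000) -> MATCH
  Iris (100000) -> MATCH
  Rosa (110000) -> MATCH
  Wendy (90000) -> MATCH


4 rows:
Jack, 120000
Iris, 100000
Rosa, 110000
Wendy, 90000


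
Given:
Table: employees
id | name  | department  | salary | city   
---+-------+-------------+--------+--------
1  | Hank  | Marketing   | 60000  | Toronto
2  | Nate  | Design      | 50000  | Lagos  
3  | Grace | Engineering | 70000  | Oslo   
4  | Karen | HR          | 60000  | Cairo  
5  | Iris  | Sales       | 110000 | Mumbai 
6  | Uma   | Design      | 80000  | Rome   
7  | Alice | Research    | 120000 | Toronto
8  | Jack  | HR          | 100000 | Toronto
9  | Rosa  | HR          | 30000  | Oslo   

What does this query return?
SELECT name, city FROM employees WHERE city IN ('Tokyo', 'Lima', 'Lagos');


Filtering: city IN ('Tokyo', 'Lima', 'Lagos')
Matching: 1 rows

1 rows:
Nate, Lagos


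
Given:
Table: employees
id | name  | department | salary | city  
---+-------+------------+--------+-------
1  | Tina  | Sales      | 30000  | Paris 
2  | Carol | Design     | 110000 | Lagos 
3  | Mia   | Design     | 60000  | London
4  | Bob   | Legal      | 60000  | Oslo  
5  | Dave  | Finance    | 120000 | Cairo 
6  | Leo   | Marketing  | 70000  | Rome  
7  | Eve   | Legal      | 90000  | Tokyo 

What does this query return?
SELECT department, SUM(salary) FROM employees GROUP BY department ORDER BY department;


Summing salary within each department:
  Design: 110000 + 60000 = 170000
  Finance: 120000 = 120000
  Legal: 60000 + 90000 = 150000
  Marketing: 70000 = 70000
  Sales: 30000 = 30000


5 groups:
Design, 170000
Finance, 120000
Legal, 150000
Marketing, 70000
Sales, 30000


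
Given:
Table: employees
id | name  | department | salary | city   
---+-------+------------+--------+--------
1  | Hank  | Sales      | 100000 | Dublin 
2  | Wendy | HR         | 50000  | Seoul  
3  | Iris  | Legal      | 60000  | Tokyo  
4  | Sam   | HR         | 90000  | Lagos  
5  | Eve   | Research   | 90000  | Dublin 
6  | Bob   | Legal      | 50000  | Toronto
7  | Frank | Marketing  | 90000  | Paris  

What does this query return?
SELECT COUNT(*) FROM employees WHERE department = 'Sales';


Counting rows where department = 'Sales'
  Hank -> MATCH


1


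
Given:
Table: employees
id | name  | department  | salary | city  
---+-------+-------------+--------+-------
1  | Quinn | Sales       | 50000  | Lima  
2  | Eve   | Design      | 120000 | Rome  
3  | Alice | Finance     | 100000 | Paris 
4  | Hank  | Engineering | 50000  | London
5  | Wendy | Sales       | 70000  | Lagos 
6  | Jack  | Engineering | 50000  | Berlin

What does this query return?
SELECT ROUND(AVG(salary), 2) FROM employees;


SUM(salary) = 440000
COUNT = 6
ROUND(AVG, 2) = ROUND(440000 / 6, 2) = 73333.33

73333.33


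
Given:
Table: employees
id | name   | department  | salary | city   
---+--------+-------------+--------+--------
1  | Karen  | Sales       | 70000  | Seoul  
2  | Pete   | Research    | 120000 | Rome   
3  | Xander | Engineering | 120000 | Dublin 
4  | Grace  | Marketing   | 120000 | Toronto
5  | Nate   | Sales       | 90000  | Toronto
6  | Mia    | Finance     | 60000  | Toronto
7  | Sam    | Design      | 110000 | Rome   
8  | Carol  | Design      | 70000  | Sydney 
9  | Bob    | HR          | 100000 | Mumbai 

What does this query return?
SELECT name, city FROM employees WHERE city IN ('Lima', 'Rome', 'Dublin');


Filtering: city IN ('Lima', 'Rome', 'Dublin')
Matching: 3 rows

3 rows:
Pete, Rome
Xander, Dublin
Sam, Rome


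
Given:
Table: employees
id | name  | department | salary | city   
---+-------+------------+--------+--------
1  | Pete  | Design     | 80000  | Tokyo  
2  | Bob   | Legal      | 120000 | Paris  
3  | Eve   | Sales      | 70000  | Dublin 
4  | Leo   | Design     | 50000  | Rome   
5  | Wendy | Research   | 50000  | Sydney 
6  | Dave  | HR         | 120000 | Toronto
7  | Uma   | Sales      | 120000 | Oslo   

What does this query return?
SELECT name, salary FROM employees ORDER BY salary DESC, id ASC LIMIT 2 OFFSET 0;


Sort by salary DESC (id ASC tiebreak), then skip 0 and take 2
Rows 1 through 2

2 rows:
Bob, 120000
Dave, 120000


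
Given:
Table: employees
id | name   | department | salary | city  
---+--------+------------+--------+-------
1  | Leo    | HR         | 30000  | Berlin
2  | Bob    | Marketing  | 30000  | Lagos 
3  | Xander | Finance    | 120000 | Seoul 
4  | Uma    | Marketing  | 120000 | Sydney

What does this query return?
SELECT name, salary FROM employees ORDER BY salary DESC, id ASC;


Sorting by salary DESC, then id ASC for ties

4 rows:
Xander, 120000
Uma, 120000
Leo, 30000
Bob, 30000


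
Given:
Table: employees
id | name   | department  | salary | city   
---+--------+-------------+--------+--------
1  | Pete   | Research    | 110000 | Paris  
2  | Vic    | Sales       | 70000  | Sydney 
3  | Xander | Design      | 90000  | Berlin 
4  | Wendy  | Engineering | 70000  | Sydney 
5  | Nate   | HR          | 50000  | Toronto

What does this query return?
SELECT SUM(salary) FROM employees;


SUM(salary) = 110000 + 70000 + 90000 + 70000 + 50000 = 390000

390000


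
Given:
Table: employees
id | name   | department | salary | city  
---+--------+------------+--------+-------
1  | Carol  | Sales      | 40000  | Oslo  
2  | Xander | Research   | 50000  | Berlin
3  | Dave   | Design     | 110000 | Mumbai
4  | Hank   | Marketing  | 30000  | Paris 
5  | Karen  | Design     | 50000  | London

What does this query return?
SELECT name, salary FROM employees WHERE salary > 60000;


Filtering: salary > 60000
Matching: 1 rows

1 rows:
Dave, 110000


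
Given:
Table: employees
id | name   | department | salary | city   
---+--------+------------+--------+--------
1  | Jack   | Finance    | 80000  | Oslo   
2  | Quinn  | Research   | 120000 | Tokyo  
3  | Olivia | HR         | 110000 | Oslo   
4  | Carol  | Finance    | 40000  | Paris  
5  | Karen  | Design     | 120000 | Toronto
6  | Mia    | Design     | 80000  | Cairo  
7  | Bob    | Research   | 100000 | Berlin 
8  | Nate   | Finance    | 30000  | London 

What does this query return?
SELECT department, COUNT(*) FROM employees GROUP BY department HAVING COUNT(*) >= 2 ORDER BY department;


Groups with count >= 2:
  Design: 2 -> PASS
  Finance: 3 -> PASS
  Research: 2 -> PASS
  HR: 1 -> filtered out


3 groups:
Design, 2
Finance, 3
Research, 2


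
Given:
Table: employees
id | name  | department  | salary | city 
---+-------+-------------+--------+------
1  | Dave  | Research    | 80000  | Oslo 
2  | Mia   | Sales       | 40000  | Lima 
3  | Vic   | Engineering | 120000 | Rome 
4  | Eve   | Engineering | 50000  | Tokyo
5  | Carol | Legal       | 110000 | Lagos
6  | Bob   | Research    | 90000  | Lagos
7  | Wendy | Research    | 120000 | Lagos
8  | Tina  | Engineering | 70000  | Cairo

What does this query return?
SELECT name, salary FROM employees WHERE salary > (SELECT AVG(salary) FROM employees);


Subquery: AVG(salary) = 85000.0
Filtering: salary > 85000.0
  Vic (120000) -> MATCH
  Carol (110000) -> MATCH
  Bob (90000) -> MATCH
  Wendy (120000) -> MATCH


4 rows:
Vic, 120000
Carol, 110000
Bob, 90000
Wendy, 120000


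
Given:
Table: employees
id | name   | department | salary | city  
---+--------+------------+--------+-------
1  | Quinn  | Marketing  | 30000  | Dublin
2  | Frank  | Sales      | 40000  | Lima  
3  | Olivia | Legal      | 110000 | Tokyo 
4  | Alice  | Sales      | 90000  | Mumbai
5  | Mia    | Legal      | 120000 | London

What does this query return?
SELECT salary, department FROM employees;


Projecting columns: salary, department

5 rows:
30000, Marketing
40000, Sales
110000, Legal
90000, Sales
120000, Legal


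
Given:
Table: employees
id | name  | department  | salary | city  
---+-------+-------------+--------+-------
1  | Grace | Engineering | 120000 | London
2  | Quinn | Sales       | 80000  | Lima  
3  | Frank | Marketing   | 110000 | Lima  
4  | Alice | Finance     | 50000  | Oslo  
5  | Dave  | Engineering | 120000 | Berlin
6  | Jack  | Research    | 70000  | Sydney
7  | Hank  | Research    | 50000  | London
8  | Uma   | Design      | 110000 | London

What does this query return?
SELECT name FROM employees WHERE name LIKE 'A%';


LIKE 'A%' matches names starting with 'A'
Matching: 1

1 rows:
Alice


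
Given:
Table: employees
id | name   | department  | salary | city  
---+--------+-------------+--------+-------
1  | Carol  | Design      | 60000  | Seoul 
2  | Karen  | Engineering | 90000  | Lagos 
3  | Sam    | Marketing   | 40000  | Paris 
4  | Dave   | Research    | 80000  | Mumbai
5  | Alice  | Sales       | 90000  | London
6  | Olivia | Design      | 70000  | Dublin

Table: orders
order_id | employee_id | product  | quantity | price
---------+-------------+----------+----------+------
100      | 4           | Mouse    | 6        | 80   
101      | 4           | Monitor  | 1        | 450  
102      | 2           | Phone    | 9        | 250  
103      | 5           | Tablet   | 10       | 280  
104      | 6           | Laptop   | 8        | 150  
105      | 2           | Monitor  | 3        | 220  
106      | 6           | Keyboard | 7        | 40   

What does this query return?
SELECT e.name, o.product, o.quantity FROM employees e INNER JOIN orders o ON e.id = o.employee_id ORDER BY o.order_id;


Joining employees.id = orders.employee_id:
  employee Dave (id=4) -> order Mouse
  employee Dave (id=4) -> order Monitor
  employee Karen (id=2) -> order Phone
  employee Alice (id=5) -> order Tablet
  employee Olivia (id=6) -> order Laptop
  employee Karen (id=2) -> order Monitor
  employee Olivia (id=6) -> order Keyboard


7 rows:
Dave, Mouse, 6
Dave, Monitor, 1
Karen, Phone, 9
Alice, Tablet, 10
Olivia, Laptop, 8
Karen, Monitor, 3
Olivia, Keyboard, 7


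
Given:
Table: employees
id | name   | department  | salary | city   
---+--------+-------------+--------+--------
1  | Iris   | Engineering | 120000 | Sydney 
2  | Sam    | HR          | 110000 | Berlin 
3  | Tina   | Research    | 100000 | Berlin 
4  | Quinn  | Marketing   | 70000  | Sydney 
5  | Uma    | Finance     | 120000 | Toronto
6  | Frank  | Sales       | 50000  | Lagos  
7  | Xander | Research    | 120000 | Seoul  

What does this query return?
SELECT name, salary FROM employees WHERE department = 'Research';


Filtering: department = 'Research'
Matching rows: 2

2 rows:
Tina, 100000
Xander, 120000


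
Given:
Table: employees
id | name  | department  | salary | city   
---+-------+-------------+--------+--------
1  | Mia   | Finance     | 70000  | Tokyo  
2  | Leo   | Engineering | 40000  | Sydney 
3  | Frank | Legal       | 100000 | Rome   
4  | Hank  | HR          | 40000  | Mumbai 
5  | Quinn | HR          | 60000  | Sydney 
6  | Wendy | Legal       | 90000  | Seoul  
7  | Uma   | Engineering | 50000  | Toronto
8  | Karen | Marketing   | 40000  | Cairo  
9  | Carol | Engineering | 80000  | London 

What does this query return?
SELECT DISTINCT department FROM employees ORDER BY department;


All 'department' values (row order): Finance, Engineering, Legal, HR, HR, Legal, Engineering, Marketing, Engineering
Removing duplicates leaves 5 unique value(s).

5 values:
Engineering
Finance
HR
Legal
Marketing


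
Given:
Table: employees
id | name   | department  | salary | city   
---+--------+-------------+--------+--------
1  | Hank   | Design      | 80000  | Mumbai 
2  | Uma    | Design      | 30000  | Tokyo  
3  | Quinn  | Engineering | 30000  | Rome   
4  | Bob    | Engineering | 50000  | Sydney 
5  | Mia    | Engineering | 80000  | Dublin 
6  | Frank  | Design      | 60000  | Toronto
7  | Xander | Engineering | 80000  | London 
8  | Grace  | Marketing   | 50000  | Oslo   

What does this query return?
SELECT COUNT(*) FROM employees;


COUNT(*) counts all rows

8


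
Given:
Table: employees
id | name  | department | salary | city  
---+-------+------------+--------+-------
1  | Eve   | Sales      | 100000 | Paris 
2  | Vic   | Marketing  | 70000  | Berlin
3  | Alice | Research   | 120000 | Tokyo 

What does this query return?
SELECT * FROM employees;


SELECT * returns all 3 rows with all columns

3 rows:
1, Eve, Sales, 100000, Paris
2, Vic, Marketing, 70000, Berlin
3, Alice, Research, 120000, Tokyo


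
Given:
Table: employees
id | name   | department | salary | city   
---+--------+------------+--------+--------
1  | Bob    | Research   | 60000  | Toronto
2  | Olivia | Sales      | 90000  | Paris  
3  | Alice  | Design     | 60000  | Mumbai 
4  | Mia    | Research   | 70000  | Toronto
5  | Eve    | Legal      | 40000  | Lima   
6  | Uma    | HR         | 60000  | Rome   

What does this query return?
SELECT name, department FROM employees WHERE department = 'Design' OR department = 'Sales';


Filtering: department = 'Design' OR 'Sales'
Matching: 2 rows

2 rows:
Olivia, Sales
Alice, Design


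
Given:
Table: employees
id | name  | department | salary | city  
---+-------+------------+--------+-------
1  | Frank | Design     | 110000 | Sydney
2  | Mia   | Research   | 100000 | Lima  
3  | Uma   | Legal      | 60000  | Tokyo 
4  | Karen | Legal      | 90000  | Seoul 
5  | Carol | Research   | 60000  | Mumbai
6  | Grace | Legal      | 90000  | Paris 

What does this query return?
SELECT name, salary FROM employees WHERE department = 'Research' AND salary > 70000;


Filtering: department = 'Research' AND salary > 70000
Matching: 1 rows

1 rows:
Mia, 100000


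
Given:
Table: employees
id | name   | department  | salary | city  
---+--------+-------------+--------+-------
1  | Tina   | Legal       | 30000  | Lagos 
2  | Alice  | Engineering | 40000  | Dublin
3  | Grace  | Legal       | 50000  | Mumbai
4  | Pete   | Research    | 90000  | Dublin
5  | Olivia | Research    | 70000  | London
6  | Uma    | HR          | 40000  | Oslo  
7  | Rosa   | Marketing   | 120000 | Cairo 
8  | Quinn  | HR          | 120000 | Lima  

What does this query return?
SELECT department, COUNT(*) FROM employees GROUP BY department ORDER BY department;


Assigning each row to its department group:
  Tina -> Legal
  Alice -> Engineering
  Grace -> Legal
  Pete -> Research
  Olivia -> Research
  Uma -> HR
  Rosa -> Marketing
  Quinn -> HR


5 groups:
Engineering, 1
HR, 2
Legal, 2
Marketing, 1
Research, 2


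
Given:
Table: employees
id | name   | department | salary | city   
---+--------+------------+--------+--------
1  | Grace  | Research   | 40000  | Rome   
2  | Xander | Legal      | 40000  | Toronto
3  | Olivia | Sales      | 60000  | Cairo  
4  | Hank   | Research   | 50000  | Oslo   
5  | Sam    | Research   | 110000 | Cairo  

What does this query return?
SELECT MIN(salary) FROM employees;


Salaries: 40000, 40000, 60000, 50000, 110000
MIN = 40000

40000


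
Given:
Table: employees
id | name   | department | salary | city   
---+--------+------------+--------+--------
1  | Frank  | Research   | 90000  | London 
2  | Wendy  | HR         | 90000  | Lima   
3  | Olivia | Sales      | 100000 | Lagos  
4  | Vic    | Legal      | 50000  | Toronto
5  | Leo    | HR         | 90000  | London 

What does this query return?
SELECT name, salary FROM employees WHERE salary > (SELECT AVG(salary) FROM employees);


Subquery: AVG(salary) = 84000.0
Filtering: salary > 84000.0
  Frank (90000) -> MATCH
  Wendy (90000) -> MATCH
  Olivia (100000) -> MATCH
  Leo (90000) -> MATCH


4 rows:
Frank, 90000
Wendy, 90000
Olivia, 100000
Leo, 90000


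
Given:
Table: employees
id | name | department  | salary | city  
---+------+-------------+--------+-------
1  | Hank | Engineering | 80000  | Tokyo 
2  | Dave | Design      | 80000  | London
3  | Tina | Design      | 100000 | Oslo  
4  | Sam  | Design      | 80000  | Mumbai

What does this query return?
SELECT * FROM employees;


SELECT * returns all 4 rows with all columns

4 rows:
1, Hank, Engineering, 80000, Tokyo
2, Dave, Design, 80000, London
3, Tina, Design, 100000, Oslo
4, Sam, Design, 80000, Mumbai


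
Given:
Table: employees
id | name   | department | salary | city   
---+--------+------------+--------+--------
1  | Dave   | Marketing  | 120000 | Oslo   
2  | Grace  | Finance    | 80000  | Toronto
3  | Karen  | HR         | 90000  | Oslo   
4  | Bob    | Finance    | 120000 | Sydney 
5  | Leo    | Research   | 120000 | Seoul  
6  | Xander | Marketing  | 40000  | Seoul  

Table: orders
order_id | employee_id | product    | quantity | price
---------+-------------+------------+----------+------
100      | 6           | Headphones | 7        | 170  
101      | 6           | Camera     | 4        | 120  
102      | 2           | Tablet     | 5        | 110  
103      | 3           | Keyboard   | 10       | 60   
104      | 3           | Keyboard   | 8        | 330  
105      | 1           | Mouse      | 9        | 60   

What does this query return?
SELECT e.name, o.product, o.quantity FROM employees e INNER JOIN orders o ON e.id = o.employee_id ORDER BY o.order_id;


Joining employees.id = orders.employee_id:
  employee Xander (id=6) -> order Headphones
  employee Xander (id=6) -> order Camera
  employee Grace (id=2) -> order Tablet
  employee Karen (id=3) -> order Keyboard
  employee Karen (id=3) -> order Keyboard
  employee Dave (id=1) -> order Mouse


6 rows:
Xander, Headphones, 7
Xander, Camera, 4
Grace, Tablet, 5
Karen, Keyboard, 10
Karen, Keyboard, 8
Dave, Mouse, 9


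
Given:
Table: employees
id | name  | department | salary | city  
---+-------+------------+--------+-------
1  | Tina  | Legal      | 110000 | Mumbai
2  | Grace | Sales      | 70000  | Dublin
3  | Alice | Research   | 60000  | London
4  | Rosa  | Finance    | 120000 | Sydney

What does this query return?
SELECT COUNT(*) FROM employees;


COUNT(*) counts all rows

4


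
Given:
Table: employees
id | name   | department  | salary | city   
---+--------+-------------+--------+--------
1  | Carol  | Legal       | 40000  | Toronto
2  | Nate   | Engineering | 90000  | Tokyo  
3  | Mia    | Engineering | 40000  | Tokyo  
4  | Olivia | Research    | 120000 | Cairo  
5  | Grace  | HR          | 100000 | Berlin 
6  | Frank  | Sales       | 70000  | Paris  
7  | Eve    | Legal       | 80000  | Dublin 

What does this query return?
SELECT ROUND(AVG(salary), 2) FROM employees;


SUM(salary) = 540000
COUNT = 7
ROUND(AVG, 2) = ROUND(540000 / 7, 2) = 77142.86

77142.86


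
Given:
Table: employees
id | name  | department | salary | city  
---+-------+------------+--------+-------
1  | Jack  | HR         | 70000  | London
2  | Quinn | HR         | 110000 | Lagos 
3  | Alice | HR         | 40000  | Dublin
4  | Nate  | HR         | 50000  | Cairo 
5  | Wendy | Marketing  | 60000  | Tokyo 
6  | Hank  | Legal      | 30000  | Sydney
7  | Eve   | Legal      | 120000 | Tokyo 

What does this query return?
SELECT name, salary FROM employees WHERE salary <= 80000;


Filtering: salary <= 80000
Matching: 5 rows

5 rows:
Jack, 70000
Alice, 40000
Nate, 50000
Wendy, 60000
Hank, 30000


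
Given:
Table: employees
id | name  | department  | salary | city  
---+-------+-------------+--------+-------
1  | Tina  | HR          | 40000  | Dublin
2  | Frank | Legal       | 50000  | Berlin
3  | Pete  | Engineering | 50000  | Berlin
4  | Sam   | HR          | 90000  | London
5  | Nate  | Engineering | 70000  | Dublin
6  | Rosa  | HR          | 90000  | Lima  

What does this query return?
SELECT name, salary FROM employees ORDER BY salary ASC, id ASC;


Sorting by salary ASC, then id ASC for ties

6 rows:
Tina, 40000
Frank, 50000
Pete, 50000
Nate, 70000
Sam, 90000
Rosa, 90000


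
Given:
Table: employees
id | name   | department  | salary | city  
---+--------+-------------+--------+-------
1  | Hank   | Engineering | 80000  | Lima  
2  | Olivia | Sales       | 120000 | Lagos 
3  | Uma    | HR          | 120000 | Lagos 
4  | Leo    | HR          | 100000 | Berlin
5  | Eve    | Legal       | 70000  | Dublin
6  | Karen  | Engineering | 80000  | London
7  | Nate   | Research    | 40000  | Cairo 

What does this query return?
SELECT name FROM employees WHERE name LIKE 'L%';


LIKE 'L%' matches names starting with 'L'
Matching: 1

1 rows:
Leo


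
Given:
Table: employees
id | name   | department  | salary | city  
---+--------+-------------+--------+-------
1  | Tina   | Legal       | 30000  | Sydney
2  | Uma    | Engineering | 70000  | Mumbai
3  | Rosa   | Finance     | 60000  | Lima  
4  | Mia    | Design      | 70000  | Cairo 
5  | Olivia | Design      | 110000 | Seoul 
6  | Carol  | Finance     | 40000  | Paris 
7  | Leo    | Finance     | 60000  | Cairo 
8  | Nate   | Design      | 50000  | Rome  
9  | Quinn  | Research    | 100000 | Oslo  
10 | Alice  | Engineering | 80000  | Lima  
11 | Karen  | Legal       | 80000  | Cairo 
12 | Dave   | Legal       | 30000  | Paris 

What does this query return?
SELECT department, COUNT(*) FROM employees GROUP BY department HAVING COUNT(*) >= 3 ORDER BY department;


Groups with count >= 3:
  Design: 3 -> PASS
  Finance: 3 -> PASS
  Legal: 3 -> PASS
  Engineering: 2 -> filtered out
  Research: 1 -> filtered out


3 groups:
Design, 3
Finance, 3
Legal, 3


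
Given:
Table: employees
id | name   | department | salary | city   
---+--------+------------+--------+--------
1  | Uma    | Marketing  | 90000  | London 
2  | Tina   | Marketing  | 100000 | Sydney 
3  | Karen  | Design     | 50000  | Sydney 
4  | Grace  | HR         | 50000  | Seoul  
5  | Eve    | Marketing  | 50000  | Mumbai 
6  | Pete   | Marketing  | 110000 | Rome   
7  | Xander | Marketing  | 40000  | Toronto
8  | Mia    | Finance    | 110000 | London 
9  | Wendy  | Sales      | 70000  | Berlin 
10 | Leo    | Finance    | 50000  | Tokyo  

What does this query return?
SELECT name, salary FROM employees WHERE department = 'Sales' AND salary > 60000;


Filtering: department = 'Sales' AND salary > 60000
Matching: 1 rows

1 rows:
Wendy, 70000


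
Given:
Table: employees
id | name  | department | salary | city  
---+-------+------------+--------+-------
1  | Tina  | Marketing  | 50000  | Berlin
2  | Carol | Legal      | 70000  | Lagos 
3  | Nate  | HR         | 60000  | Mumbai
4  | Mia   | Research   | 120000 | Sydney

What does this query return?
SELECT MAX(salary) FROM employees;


Salaries: 50000, 70000, 60000, 120000
MAX = 120000

120000


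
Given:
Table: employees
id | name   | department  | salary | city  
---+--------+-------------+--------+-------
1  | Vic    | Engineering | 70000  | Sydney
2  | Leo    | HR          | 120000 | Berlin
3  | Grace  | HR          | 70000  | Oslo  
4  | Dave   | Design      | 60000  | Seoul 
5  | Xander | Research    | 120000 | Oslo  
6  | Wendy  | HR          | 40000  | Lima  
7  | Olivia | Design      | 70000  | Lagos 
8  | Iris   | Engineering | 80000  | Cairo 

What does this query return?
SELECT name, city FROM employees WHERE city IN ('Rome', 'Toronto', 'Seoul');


Filtering: city IN ('Rome', 'Toronto', 'Seoul')
Matching: 1 rows

1 rows:
Dave, Seoul


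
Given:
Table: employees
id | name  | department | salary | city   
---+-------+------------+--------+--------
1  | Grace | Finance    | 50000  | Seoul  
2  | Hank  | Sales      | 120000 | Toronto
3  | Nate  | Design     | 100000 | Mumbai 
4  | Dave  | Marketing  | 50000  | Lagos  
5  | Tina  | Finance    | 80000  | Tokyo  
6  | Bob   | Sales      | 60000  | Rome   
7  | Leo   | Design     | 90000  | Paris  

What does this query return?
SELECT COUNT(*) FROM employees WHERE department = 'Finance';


Counting rows where department = 'Finance'
  Grace -> MATCH
  Tina -> MATCH


2


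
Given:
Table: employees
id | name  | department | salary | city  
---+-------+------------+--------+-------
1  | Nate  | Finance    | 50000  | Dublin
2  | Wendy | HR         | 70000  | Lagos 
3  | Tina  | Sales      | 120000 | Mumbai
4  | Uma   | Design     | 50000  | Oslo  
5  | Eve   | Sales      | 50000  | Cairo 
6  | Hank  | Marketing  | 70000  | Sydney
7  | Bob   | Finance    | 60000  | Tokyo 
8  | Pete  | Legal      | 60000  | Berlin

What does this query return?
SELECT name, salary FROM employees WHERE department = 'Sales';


Filtering: department = 'Sales'
Matching rows: 2

2 rows:
Tina, 120000
Eve, 50000


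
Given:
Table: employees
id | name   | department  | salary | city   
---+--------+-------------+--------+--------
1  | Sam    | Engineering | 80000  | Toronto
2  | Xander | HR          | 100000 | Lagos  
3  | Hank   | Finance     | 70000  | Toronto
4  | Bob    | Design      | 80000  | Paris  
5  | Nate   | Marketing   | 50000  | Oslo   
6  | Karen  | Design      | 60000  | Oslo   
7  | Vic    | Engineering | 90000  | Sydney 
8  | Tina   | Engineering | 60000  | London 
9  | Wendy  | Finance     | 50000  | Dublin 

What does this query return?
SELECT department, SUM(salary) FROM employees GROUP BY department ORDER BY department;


Summing salary within each department:
  Design: 80000 + 60000 = 140000
  Engineering: 80000 + 90000 + 60000 = 230000
  Finance: 70000 + 50000 = 120000
  HR: 100000 = 100000
  Marketing: 50000 = 50000


5 groups:
Design, 140000
Engineering, 230000
Finance, 120000
HR, 100000
Marketing, 50000


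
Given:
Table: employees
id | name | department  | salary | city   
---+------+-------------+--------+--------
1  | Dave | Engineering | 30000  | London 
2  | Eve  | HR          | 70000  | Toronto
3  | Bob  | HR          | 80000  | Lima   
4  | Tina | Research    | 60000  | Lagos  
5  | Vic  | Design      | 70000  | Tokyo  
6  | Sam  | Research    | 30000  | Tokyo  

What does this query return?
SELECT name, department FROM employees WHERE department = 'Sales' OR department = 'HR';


Filtering: department = 'Sales' OR 'HR'
Matching: 2 rows

2 rows:
Eve, HR
Bob, HR


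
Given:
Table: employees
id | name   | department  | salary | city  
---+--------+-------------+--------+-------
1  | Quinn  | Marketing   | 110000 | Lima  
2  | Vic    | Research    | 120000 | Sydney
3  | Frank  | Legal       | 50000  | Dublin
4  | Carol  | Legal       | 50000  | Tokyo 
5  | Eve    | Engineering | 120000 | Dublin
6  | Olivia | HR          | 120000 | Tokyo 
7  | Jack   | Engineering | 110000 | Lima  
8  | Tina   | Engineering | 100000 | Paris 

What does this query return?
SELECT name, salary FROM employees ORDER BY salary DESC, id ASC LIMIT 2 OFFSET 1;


Sort by salary DESC (id ASC tiebreak), then skip 1 and take 2
Rows 2 through 3

2 rows:
Eve, 120000
Olivia, 120000


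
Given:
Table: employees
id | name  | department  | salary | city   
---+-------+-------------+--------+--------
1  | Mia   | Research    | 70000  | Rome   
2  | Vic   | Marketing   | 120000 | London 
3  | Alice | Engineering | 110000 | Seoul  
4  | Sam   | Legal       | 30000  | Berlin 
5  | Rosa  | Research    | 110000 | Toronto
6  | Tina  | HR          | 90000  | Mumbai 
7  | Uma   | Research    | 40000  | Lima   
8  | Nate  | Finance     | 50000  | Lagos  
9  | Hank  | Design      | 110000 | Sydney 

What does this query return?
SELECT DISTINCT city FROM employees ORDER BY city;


All 'city' values (row order): Rome, London, Seoul, Berlin, Toronto, Mumbai, Lima, Lagos, Sydney
Removing duplicates leaves 9 unique value(s).

9 values:
Berlin
Lagos
Lima
London
Mumbai
Rome
Seoul
Sydney
Toronto


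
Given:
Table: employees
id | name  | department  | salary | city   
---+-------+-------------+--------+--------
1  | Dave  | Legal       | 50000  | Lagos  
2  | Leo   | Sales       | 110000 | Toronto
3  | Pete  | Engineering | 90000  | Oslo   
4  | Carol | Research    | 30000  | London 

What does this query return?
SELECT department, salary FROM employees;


Projecting columns: department, salary

4 rows:
Legal, 50000
Sales, 110000
Engineering, 90000
Research, 30000


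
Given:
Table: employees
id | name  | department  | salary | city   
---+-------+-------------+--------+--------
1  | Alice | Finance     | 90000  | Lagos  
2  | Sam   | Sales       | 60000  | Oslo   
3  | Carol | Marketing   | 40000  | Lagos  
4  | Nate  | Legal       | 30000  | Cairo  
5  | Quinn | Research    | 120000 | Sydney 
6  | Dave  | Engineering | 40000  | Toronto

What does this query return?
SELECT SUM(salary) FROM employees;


SUM(salary) = 90000 + 60000 + 40000 + 30000 + 120000 + 40000 = 380000

380000


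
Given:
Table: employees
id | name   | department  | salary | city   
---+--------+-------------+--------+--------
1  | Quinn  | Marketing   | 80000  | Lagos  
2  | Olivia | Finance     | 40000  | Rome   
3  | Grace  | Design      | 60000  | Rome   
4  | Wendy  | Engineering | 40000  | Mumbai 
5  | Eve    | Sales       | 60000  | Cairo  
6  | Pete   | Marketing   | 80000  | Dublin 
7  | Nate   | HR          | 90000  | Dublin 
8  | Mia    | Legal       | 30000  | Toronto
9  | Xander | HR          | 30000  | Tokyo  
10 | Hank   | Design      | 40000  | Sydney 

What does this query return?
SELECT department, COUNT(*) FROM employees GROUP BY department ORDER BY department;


Assigning each row to its department group:
  Quinn -> Marketing
  Olivia -> Finance
  Grace -> Design
  Wendy -> Engineering
  Eve -> Sales
  Pete -> Marketing
  Nate -> HR
  Mia -> Legal
  Xander -> HR
  Hank -> Design


7 groups:
Design, 2
Engineering, 1
Finance, 1
HR, 2
Legal, 1
Marketing, 2
Sales, 1


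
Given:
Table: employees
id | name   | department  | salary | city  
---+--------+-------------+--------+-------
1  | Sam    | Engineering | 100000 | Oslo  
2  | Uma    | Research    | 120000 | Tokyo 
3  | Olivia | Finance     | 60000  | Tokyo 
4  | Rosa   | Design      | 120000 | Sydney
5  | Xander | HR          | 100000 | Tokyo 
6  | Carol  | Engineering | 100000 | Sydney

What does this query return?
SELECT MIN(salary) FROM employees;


Salaries: 100000, 120000, 60000, 120000, 100000, 100000
MIN = 60000

60000


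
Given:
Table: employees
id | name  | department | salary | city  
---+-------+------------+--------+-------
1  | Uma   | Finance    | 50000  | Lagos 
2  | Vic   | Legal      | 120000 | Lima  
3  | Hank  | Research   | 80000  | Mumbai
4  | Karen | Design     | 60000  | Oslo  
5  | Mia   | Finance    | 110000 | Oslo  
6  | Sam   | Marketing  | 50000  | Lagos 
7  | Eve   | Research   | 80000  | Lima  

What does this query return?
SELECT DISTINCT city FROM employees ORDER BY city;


All 'city' values (row order): Lagos, Lima, Mumbai, Oslo, Oslo, Lagos, Lima
Removing duplicates leaves 4 unique value(s).

4 values:
Lagos
Lima
Mumbai
Oslo


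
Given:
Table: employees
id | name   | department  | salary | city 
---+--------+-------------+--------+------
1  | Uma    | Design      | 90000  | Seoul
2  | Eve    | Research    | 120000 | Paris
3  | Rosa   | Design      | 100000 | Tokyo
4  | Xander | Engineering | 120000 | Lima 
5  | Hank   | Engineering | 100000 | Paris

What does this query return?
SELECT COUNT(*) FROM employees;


COUNT(*) counts all rows

5


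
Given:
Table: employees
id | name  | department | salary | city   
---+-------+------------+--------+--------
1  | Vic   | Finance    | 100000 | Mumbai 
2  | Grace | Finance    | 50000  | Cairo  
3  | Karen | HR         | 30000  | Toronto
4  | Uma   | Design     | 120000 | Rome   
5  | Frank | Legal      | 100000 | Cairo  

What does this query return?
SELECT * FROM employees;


SELECT * returns all 5 rows with all columns

5 rows:
1, Vic, Finance, 100000, Mumbai
2, Grace, Finance, 50000, Cairo
3, Karen, HR, 30000, Toronto
4, Uma, Design, 120000, Rome
5, Frank, Legal, 100000, Cairo


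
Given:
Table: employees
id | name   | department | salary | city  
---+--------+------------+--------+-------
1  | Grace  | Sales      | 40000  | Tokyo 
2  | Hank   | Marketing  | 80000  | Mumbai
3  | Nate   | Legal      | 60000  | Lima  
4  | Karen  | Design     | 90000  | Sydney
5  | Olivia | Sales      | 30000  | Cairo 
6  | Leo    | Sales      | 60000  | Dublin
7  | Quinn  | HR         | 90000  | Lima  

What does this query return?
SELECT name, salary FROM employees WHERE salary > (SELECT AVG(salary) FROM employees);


Subquery: AVG(salary) = 64285.71
Filtering: salary > 64285.71
  Hank (80000) -> MATCH
  Karen (90000) -> MATCH
  Quinn (90000) -> MATCH


3 rows:
Hank, 80000
Karen, 90000
Quinn, 90000


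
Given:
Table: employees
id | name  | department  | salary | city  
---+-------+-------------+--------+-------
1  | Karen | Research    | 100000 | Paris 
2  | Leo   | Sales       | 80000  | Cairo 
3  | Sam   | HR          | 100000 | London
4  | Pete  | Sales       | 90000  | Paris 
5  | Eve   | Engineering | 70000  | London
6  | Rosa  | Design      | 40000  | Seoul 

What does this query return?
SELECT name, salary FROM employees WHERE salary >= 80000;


Filtering: salary >= 80000
Matching: 4 rows

4 rows:
Karen, 100000
Leo, 80000
Sam, 100000
Pete, 90000


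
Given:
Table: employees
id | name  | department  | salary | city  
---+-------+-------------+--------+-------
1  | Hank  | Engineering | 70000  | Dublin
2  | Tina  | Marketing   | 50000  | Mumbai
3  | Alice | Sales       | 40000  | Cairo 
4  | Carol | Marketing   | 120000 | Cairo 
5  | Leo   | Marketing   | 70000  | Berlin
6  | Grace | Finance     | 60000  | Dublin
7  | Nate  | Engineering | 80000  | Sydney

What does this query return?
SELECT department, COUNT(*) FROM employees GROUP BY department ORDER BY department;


Assigning each row to its department group:
  Hank -> Engineering
  Tina -> Marketing
  Alice -> Sales
  Carol -> Marketing
  Leo -> Marketing
  Grace -> Finance
  Nate -> Engineering


4 groups:
Engineering, 2
Finance, 1
Marketing, 3
Sales, 1


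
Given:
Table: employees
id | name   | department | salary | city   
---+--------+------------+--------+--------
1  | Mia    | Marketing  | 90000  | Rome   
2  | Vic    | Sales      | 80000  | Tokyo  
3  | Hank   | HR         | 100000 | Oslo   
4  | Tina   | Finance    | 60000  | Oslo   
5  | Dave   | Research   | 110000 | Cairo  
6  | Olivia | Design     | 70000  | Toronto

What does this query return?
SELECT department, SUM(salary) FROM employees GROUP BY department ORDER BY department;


Summing salary within each department:
  Design: 70000 = 70000
  Finance: 60000 = 60000
  HR: 100000 = 100000
  Marketing: 90000 = 90000
  Research: 110000 = 110000
  Sales: 80000 = 80000


6 groups:
Design, 70000
Finance, 60000
HR, 100000
Marketing, 90000
Research, 110000
Sales, 80000


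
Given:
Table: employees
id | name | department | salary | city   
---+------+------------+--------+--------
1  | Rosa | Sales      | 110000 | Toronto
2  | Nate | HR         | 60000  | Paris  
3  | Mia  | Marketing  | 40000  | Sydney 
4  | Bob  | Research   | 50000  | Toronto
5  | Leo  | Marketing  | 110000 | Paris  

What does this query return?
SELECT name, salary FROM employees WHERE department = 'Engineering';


Filtering: department = 'Engineering'
Matching rows: 0

Empty result set (0 rows)


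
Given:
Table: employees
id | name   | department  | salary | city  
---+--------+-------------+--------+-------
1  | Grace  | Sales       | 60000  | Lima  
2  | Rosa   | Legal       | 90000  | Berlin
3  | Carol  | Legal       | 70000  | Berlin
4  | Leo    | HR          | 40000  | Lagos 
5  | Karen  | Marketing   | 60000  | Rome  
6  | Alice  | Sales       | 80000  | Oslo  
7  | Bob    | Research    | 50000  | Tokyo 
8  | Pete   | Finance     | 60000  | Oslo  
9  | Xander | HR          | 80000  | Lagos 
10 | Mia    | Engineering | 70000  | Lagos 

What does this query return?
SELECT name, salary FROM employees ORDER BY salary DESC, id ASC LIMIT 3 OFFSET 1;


Sort by salary DESC (id ASC tiebreak), then skip 1 and take 3
Rows 2 through 4

3 rows:
Alice, 80000
Xander, 80000
Carol, 70000


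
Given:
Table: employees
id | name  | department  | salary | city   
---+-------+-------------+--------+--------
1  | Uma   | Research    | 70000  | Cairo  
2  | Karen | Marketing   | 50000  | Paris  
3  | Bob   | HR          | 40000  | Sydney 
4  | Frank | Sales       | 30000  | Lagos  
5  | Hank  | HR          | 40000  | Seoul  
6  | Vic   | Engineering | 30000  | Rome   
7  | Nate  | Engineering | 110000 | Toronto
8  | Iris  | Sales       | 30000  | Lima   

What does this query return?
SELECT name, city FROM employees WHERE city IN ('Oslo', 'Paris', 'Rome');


Filtering: city IN ('Oslo', 'Paris', 'Rome')
Matching: 2 rows

2 rows:
Karen, Paris
Vic, Rome


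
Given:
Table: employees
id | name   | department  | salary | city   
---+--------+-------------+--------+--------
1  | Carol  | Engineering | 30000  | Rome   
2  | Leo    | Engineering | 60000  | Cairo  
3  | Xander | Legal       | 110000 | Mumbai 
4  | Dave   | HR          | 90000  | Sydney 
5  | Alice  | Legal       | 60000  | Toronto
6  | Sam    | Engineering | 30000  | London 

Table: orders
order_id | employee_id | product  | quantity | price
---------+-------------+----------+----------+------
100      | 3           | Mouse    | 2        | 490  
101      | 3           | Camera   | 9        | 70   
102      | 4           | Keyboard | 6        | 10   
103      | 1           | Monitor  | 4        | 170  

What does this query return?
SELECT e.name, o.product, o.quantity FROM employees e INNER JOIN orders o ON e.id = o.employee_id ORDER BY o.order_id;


Joining employees.id = orders.employee_id:
  employee Xander (id=3) -> order Mouse
  employee Xander (id=3) -> order Camera
  employee Dave (id=4) -> order Keyboard
  employee Carol (id=1) -> order Monitor


4 rows:
Xander, Mouse, 2
Xander, Camera, 9
Dave, Keyboard, 6
Carol, Monitor, 4


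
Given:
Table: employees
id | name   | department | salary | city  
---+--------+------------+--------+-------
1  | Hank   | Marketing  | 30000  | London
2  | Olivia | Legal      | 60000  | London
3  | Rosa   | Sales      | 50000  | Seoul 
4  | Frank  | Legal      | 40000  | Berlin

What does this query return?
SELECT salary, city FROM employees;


Projecting columns: salary, city

4 rows:
30000, London
60000, London
50000, Seoul
40000, Berlin


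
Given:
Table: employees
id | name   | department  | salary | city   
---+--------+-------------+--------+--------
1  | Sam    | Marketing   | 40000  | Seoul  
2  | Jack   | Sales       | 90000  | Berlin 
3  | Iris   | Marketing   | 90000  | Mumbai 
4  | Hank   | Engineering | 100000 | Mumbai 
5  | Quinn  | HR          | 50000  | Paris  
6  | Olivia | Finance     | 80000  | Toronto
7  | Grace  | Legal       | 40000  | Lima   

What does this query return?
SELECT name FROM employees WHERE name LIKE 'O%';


LIKE 'O%' matches names starting with 'O'
Matching: 1

1 rows:
Olivia


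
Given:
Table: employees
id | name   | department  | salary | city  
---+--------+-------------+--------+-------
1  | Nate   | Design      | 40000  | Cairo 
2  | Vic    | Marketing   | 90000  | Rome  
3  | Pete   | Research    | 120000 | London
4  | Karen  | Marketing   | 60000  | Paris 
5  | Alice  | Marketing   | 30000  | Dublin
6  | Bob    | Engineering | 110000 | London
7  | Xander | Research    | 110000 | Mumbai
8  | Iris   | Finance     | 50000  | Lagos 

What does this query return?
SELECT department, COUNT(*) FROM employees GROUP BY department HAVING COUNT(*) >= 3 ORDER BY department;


Groups with count >= 3:
  Marketing: 3 -> PASS
  Design: 1 -> filtered out
  Engineering: 1 -> filtered out
  Finance: 1 -> filtered out
  Research: 2 -> filtered out


1 groups:
Marketing, 3


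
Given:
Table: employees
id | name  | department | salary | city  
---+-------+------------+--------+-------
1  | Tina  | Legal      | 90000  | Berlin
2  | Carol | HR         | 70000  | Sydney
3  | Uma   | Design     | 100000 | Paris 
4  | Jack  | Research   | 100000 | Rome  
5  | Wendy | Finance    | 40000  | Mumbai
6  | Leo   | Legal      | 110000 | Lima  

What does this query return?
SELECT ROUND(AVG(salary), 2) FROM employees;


SUM(salary) = 510000
COUNT = 6
ROUND(AVG, 2) = ROUND(510000 / 6, 2) = 85000.0

85000.0
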